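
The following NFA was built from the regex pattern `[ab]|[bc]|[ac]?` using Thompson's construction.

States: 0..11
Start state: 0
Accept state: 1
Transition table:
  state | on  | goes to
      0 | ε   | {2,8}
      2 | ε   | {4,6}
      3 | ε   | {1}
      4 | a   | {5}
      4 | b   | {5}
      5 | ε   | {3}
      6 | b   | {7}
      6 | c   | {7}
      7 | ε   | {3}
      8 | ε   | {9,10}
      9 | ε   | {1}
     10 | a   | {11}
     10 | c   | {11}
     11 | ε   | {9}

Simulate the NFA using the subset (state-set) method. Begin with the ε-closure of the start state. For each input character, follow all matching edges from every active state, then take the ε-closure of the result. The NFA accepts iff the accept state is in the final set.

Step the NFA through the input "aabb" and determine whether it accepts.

initial (ε-close {0}): {0,1,2,4,6,8,9,10}
'a' @ 1: {1,3,5,9,11}  [accepting]
'a' @ 2: {}  — no active states
rest 'bb' ignored (set empty)
end set {} — state 1 not in

Answer: REJECT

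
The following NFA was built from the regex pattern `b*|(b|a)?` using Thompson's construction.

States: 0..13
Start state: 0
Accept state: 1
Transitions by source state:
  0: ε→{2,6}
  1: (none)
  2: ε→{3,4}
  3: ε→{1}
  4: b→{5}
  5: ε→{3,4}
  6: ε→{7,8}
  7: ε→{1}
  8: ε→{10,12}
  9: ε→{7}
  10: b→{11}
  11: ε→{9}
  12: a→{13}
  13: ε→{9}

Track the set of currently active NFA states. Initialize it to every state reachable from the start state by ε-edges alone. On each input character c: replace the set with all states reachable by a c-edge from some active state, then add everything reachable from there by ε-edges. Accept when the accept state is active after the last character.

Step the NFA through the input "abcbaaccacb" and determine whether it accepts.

Answer: REJECT

Derivation:
initial (ε-close {0}): {0,1,2,3,4,6,7,8,10,12}
'a' @ 1: {1,7,9,13}  (accept∈set)
'b' @ 2: {}  — no active states
rest 'cbaaccacb' ignored (set empty)
final: {}; accept 1 not in set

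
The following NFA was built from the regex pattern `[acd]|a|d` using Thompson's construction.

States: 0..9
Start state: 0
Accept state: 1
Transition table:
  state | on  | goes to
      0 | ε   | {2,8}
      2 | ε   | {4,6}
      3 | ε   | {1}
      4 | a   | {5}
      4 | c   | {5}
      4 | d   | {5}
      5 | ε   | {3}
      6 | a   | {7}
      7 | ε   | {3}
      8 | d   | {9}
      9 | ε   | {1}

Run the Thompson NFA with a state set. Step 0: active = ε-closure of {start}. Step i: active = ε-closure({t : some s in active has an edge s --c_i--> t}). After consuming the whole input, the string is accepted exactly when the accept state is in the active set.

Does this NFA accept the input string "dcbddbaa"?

Answer: REJECT

Derivation:
initial (ε-close {0}): {0,2,4,6,8}
'd' @ 1: {1,3,5,9}  ✓accept
'c' @ 2: {}  — no active states
rest 'bddbaa' ignored (set empty)
end set {} — state 1 not in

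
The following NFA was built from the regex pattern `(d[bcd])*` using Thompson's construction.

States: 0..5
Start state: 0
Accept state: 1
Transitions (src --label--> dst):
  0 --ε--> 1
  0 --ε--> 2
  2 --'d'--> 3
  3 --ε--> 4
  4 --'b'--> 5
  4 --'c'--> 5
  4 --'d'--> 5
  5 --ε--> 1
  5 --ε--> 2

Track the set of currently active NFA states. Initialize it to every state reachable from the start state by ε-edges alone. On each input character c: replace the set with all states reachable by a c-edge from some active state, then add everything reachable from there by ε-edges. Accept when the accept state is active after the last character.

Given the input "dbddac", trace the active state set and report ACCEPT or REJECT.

Answer: REJECT

Steps:
S₀ = ε-closure({0}) = {0,1,2}
'd' @ 1: {3,4}
'b' @ 2: {1,2,5}  (accept∈set)
'd' @ 3: {3,4}
'd' @ 4: {1,2,5}  (accept∈set)
'a' @ 5: {}  — state set empty
rest 'c' ignored (set empty)
after full input: {}  (accept=1 not in)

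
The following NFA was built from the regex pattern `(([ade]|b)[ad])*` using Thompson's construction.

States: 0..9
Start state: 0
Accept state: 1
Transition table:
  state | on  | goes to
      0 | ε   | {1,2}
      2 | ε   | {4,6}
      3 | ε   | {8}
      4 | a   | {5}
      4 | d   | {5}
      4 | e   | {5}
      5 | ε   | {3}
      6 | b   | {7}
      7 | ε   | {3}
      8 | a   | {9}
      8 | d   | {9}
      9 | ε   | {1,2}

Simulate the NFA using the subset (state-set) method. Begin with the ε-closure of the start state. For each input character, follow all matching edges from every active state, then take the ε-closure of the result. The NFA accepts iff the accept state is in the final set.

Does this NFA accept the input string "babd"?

initial (ε-close {0}): {0,1,2,4,6}
'b' @ 1: {3,7,8}
'a' @ 2: {1,2,4,6,9}  ✓accept
'b' @ 3: {3,7,8}
'd' @ 4: {1,2,4,6,9}  ✓accept
final: {1,2,4,6,9}; accept 1 in set

Answer: ACCEPT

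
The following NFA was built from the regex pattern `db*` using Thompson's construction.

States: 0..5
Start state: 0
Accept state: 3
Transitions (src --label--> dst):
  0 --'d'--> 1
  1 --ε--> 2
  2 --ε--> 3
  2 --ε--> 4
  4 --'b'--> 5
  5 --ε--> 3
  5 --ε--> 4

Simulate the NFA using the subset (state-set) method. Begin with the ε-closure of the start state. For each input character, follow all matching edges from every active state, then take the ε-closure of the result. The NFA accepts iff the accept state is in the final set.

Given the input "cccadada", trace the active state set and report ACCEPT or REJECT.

S₀ = ε-closure({0}) = {0}
'c' @ 1: {}  — dead — no transitions
rest 'ccadada' ignored (set empty)
after full input: {}  (accept=3 not in)

Answer: REJECT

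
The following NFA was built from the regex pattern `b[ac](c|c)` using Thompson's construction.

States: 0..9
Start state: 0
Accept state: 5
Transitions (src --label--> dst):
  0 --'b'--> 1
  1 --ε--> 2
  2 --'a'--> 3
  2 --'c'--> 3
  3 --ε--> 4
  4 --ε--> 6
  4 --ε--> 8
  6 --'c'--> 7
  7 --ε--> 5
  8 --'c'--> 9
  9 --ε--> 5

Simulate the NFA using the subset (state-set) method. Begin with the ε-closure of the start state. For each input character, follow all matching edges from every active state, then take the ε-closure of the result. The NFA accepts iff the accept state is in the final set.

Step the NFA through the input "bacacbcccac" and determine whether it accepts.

S₀ = ε-closure({0}) = {0}
'b' @ 1: {1,2}
'a' @ 2: {3,4,6,8}
'c' @ 3: {5,7,9}  [accepting]
'a' @ 4: {}  — no active states
rest 'cbcccac' ignored (set empty)
end set {} — state 5 not in

Answer: REJECT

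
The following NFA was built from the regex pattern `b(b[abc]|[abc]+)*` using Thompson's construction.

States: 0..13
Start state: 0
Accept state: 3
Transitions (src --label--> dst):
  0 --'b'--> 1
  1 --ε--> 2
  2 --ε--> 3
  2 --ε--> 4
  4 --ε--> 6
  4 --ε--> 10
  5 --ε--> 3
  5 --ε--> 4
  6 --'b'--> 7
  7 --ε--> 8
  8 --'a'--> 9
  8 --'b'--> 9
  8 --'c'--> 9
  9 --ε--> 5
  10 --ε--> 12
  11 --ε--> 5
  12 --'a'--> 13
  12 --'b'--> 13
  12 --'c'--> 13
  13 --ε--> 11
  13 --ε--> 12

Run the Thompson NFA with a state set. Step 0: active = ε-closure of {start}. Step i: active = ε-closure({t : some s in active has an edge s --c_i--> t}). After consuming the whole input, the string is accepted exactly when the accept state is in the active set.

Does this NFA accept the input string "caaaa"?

Answer: REJECT

Derivation:
start: ε-closure({0}) = {0}
'c' @ 1: {}  — no active states
rest 'aaaa' ignored (set empty)
final: {}; accept 3 not in set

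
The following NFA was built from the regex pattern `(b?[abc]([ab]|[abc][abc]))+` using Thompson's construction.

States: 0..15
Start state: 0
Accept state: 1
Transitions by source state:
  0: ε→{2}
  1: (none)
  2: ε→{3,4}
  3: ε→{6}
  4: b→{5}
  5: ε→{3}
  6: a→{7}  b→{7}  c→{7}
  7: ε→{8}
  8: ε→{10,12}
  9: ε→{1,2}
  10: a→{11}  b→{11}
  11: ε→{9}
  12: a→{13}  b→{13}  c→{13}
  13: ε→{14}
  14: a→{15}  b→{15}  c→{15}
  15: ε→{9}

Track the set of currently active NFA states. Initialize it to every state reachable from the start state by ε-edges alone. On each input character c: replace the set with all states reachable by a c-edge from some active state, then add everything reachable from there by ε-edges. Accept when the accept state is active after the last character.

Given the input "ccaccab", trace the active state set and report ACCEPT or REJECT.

S₀ = ε-closure({0}) = {0,2,3,4,6}
'c' @ 1: {7,8,10,12}
'c' @ 2: {13,14}
'a' @ 3: {1,2,3,4,6,9,15}  ✓accept
'c' @ 4: {7,8,10,12}
'c' @ 5: {13,14}
'a' @ 6: {1,2,3,4,6,9,15}  ✓accept
'b' @ 7: {3,5,6,7,8,10,12}
after full input: {3,5,6,7,8,10,12}  (accept=1 not in)

Answer: REJECT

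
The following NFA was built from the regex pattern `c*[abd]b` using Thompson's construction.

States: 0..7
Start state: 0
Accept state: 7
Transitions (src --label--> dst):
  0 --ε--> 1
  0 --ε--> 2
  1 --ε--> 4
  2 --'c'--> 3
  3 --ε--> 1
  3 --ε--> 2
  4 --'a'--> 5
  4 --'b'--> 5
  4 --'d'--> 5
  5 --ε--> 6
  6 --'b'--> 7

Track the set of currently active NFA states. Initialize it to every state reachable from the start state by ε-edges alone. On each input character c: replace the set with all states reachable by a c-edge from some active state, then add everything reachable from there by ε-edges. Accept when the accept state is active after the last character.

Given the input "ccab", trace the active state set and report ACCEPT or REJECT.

start: ε-closure({0}) = {0,1,2,4}
'c' @ 1: {1,2,3,4}
'c' @ 2: {1,2,3,4}
'a' @ 3: {5,6}
'b' @ 4: {7}  (accept∈set)
final: {7}; accept 7 in set

Answer: ACCEPT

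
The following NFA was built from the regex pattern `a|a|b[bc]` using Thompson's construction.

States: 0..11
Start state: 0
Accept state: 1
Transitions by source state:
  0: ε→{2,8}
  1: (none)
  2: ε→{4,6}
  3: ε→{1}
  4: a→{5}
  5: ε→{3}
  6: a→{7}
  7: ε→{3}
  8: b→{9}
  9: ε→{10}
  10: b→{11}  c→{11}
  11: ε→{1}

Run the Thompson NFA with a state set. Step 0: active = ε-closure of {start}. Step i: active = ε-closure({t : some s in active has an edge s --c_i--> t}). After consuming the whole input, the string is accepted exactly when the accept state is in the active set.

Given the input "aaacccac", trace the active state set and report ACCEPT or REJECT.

start: ε-closure({0}) = {0,2,4,6,8}
'a' @ 1: {1,3,5,7}  ✓accept
'a' @ 2: {}  — dead — no transitions
rest 'acccac' ignored (set empty)
after full input: {}  (accept=1 not in)

Answer: REJECT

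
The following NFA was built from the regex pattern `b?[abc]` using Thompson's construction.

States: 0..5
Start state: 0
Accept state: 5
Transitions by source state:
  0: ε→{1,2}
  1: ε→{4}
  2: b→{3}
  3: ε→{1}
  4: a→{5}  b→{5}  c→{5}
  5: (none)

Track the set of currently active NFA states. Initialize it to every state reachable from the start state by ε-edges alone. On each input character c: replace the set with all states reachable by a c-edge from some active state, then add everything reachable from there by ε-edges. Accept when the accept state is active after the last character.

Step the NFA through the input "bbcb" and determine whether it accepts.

Answer: REJECT

Trace:
initial (ε-close {0}): {0,1,2,4}
'b' @ 1: {1,3,4,5}  (accept∈set)
'b' @ 2: {5}  (accept∈set)
'c' @ 3: {}  — dead — no transitions
rest 'b' ignored (set empty)
end set {} — state 5 not in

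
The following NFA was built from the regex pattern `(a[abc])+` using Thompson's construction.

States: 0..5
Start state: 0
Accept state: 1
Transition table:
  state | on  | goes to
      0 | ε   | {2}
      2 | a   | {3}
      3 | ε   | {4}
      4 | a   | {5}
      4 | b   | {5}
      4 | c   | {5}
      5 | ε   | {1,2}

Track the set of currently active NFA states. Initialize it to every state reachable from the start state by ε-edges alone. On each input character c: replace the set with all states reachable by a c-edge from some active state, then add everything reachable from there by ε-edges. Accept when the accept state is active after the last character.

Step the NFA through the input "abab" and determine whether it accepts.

S₀ = ε-closure({0}) = {0,2}
'a' @ 1: {3,4}
'b' @ 2: {1,2,5}  ✓accept
'a' @ 3: {3,4}
'b' @ 4: {1,2,5}  ✓accept
end set {1,2,5} — state 1 in

Answer: ACCEPT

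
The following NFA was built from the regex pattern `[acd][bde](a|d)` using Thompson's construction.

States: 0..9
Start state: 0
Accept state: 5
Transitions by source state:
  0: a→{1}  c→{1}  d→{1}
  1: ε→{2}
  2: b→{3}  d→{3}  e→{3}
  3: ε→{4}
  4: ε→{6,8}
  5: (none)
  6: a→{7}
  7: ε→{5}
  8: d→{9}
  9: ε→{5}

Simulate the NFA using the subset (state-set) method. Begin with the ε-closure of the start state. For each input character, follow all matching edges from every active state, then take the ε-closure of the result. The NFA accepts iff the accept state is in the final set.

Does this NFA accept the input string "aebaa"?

start: ε-closure({0}) = {0}
'a' @ 1: {1,2}
'e' @ 2: {3,4,6,8}
'b' @ 3: {}  — dead — no transitions
rest 'aa' ignored (set empty)
after full input: {}  (accept=5 not in)

Answer: REJECT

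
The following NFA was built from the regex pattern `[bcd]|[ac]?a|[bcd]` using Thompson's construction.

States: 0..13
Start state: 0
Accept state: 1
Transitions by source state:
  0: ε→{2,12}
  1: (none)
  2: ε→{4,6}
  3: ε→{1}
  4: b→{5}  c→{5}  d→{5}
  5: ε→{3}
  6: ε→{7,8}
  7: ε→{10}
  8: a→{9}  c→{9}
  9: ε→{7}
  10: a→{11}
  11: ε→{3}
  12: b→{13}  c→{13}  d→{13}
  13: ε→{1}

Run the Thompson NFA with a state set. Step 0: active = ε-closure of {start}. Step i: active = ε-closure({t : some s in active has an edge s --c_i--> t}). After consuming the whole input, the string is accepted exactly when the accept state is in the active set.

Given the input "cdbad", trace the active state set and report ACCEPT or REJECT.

Answer: REJECT

Trace:
initial (ε-close {0}): {0,2,4,6,7,8,10,12}
'c' @ 1: {1,3,5,7,9,10,13}  [accepting]
'd' @ 2: {}  — no active states
rest 'bad' ignored (set empty)
after full input: {}  (accept=1 not in)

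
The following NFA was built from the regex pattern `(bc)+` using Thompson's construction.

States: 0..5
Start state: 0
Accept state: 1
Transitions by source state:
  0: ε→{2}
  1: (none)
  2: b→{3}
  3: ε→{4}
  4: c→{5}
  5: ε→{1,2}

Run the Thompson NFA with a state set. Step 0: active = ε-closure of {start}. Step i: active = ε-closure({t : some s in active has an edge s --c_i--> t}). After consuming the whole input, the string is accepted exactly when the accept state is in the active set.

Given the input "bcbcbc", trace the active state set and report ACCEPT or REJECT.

initial (ε-close {0}): {0,2}
'b' @ 1: {3,4}
'c' @ 2: {1,2,5}  (accept∈set)
'b' @ 3: {3,4}
'c' @ 4: {1,2,5}  (accept∈set)
'b' @ 5: {3,4}
'c' @ 6: {1,2,5}  (accept∈set)
after full input: {1,2,5}  (accept=1 in)

Answer: ACCEPT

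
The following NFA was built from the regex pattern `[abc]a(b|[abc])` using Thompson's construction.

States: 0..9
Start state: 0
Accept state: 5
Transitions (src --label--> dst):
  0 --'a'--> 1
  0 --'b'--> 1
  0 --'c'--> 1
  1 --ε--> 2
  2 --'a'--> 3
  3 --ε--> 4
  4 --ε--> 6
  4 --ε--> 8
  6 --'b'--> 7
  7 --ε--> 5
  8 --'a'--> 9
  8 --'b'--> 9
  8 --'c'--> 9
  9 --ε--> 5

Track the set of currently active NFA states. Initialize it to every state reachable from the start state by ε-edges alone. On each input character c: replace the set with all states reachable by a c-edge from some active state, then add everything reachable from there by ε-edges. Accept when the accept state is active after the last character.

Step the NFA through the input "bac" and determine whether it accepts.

start: ε-closure({0}) = {0}
'b' @ 1: {1,2}
'a' @ 2: {3,4,6,8}
'c' @ 3: {5,9}  [accepting]
final: {5,9}; accept 5 in set

Answer: ACCEPT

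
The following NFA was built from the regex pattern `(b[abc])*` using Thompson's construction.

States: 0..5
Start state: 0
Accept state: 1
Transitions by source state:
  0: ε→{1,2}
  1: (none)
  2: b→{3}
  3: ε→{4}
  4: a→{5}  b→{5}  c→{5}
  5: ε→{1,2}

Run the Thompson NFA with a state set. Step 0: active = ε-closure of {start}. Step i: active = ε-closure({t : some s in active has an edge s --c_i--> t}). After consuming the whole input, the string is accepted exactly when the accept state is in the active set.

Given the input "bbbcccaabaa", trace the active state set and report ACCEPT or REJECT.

Answer: REJECT

Trace:
start: ε-closure({0}) = {0,1,2}
'b' @ 1: {3,4}
'b' @ 2: {1,2,5}  (accept∈set)
'b' @ 3: {3,4}
'c' @ 4: {1,2,5}  (accept∈set)
'c' @ 5: {}  — dead — no transitions
rest 'caabaa' ignored (set empty)
after full input: {}  (accept=1 not in)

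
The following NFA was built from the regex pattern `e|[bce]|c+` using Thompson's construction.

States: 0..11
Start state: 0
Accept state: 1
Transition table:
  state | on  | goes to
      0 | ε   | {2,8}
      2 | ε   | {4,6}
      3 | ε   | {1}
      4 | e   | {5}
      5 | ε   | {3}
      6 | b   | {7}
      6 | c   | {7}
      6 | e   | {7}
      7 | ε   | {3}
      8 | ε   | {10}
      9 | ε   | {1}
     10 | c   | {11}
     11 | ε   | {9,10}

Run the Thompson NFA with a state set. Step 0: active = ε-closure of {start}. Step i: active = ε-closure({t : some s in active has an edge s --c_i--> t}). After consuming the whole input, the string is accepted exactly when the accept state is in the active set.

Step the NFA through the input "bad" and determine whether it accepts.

start: ε-closure({0}) = {0,2,4,6,8,10}
'b' @ 1: {1,3,7}  (accept∈set)
'a' @ 2: {}  — state set empty
rest 'd' ignored (set empty)
after full input: {}  (accept=1 not in)

Answer: REJECT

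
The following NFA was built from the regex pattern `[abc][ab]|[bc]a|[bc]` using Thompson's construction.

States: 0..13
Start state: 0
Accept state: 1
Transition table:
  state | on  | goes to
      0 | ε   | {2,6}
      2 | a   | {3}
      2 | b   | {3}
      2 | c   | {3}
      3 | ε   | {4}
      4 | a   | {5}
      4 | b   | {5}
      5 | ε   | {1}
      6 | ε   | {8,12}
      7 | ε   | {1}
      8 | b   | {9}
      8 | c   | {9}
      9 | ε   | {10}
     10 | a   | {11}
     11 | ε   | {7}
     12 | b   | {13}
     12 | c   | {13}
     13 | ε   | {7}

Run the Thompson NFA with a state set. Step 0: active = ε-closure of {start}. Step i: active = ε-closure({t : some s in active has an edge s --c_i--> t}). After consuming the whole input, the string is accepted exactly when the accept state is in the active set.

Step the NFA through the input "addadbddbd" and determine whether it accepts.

Answer: REJECT

Steps:
S₀ = ε-closure({0}) = {0,2,6,8,12}
'a' @ 1: {3,4}
'd' @ 2: {}  — dead — no transitions
rest 'dadbddbd' ignored (set empty)
final: {}; accept 1 not in set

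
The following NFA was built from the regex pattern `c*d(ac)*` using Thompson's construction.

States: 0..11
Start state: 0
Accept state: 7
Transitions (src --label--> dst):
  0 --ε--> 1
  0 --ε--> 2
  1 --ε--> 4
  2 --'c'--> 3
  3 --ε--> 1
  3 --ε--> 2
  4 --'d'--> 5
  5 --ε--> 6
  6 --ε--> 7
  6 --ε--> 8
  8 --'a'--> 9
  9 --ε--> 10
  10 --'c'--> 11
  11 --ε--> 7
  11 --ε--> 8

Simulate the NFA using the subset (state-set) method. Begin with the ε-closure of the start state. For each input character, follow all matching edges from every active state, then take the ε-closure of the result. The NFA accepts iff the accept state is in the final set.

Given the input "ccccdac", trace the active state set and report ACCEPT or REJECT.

start: ε-closure({0}) = {0,1,2,4}
'c' @ 1: {1,2,3,4}
'c' @ 2: {1,2,3,4}
'c' @ 3: {1,2,3,4}
'c' @ 4: {1,2,3,4}
'd' @ 5: {5,6,7,8}  (accept∈set)
'a' @ 6: {9,10}
'c' @ 7: {7,8,11}  (accept∈set)
after full input: {7,8,11}  (accept=7 in)

Answer: ACCEPT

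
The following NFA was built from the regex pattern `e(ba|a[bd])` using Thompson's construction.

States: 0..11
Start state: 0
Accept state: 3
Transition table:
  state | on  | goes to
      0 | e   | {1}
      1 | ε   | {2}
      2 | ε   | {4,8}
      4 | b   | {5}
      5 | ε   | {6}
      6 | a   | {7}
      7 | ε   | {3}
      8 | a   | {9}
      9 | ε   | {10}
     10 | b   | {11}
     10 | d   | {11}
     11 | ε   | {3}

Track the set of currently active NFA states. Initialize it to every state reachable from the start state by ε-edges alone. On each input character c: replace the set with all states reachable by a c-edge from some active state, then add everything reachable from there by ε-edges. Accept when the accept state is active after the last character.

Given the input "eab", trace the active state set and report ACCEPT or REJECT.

Answer: ACCEPT

Trace:
initial (ε-close {0}): {0}
'e' @ 1: {1,2,4,8}
'a' @ 2: {9,10}
'b' @ 3: {3,11}  ✓accept
final: {3,11}; accept 3 in set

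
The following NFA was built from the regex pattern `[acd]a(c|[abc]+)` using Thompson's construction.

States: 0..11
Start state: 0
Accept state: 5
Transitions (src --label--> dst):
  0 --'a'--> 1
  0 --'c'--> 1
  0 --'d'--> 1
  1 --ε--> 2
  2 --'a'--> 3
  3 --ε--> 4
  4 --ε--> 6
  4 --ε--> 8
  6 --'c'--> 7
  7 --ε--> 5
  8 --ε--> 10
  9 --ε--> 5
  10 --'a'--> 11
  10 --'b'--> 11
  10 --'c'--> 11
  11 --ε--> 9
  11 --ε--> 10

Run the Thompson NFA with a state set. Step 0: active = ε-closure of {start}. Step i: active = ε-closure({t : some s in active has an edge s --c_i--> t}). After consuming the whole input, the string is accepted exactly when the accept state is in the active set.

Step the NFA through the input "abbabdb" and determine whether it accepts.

initial (ε-close {0}): {0}
'a' @ 1: {1,2}
'b' @ 2: {}  — no active states
rest 'babdb' ignored (set empty)
final: {}; accept 5 not in set

Answer: REJECT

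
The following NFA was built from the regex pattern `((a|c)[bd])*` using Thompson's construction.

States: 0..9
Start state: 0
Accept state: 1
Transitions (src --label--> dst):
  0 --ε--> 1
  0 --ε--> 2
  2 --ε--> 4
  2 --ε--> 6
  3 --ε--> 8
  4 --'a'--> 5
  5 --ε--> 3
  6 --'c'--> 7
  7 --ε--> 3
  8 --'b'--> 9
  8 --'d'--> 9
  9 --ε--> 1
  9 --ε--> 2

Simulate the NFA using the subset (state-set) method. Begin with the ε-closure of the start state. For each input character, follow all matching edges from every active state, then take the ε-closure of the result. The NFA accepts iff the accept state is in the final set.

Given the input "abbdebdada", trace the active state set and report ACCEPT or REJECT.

Answer: REJECT

Steps:
start: ε-closure({0}) = {0,1,2,4,6}
'a' @ 1: {3,5,8}
'b' @ 2: {1,2,4,6,9}  ✓accept
'b' @ 3: {}  — no active states
rest 'debdada' ignored (set empty)
after full input: {}  (accept=1 not in)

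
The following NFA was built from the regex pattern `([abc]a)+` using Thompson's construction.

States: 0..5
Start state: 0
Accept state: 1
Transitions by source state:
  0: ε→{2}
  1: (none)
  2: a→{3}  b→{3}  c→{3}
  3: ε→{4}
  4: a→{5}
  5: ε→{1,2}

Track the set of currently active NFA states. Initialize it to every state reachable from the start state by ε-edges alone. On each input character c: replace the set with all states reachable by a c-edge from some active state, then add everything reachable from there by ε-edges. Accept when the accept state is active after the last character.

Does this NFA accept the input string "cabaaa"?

S₀ = ε-closure({0}) = {0,2}
'c' @ 1: {3,4}
'a' @ 2: {1,2,5}  (accept∈set)
'b' @ 3: {3,4}
'a' @ 4: {1,2,5}  (accept∈set)
'a' @ 5: {3,4}
'a' @ 6: {1,2,5}  (accept∈set)
end set {1,2,5} — state 1 in

Answer: ACCEPT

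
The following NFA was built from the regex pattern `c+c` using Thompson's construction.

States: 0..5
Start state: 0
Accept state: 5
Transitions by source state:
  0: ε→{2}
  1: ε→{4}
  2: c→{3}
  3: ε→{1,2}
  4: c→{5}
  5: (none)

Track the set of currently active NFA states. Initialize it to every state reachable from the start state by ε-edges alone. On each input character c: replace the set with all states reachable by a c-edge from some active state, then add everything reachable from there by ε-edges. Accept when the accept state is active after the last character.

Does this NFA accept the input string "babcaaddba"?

Answer: REJECT

Steps:
initial (ε-close {0}): {0,2}
'b' @ 1: {}  — no active states
rest 'abcaaddba' ignored (set empty)
end set {} — state 5 not in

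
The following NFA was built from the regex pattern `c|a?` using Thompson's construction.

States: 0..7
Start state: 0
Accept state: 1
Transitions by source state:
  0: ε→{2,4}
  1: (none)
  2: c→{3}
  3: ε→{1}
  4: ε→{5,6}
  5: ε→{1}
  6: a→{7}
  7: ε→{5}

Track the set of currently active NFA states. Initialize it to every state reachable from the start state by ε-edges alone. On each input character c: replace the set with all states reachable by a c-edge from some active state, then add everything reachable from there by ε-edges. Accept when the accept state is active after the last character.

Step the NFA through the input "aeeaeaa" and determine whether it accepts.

initial (ε-close {0}): {0,1,2,4,5,6}
'a' @ 1: {1,5,7}  [accepting]
'e' @ 2: {}  — dead — no transitions
rest 'eaeaa' ignored (set empty)
final: {}; accept 1 not in set

Answer: REJECT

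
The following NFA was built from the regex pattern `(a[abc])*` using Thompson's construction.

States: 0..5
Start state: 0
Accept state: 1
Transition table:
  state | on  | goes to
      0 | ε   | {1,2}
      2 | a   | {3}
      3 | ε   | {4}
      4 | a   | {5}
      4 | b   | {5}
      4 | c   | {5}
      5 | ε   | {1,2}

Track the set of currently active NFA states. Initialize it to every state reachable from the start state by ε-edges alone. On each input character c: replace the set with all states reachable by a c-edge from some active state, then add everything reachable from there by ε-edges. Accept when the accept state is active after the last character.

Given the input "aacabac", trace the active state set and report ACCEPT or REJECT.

start: ε-closure({0}) = {0,1,2}
'a' @ 1: {3,4}
'a' @ 2: {1,2,5}  [accepting]
'c' @ 3: {}  — dead — no transitions
rest 'abac' ignored (set empty)
end set {} — state 1 not in

Answer: REJECT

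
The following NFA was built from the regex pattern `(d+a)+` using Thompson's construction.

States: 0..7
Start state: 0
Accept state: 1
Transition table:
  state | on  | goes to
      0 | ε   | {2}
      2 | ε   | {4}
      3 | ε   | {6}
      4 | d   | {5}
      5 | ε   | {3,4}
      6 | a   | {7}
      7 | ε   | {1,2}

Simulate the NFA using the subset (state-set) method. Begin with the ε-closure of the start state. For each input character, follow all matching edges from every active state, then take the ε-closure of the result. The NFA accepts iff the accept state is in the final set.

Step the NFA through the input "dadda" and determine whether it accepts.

S₀ = ε-closure({0}) = {0,2,4}
'd' @ 1: {3,4,5,6}
'a' @ 2: {1,2,4,7}  (accept∈set)
'd' @ 3: {3,4,5,6}
'd' @ 4: {3,4,5,6}
'a' @ 5: {1,2,4,7}  (accept∈set)
end set {1,2,4,7} — state 1 in

Answer: ACCEPT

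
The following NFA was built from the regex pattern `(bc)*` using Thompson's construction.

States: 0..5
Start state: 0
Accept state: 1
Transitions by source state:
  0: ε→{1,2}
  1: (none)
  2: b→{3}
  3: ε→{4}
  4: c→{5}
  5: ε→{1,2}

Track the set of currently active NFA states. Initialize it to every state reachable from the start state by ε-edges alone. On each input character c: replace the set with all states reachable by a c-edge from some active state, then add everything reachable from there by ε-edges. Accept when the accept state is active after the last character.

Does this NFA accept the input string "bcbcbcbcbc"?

start: ε-closure({0}) = {0,1,2}
'b' @ 1: {3,4}
'c' @ 2: {1,2,5}  (accept∈set)
'b' @ 3: {3,4}
'c' @ 4: {1,2,5}  (accept∈set)
'b' @ 5: {3,4}
'c' @ 6: {1,2,5}  (accept∈set)
'b' @ 7: {3,4}
'c' @ 8: {1,2,5}  (accept∈set)
'b' @ 9: {3,4}
'c' @ 10: {1,2,5}  (accept∈set)
final: {1,2,5}; accept 1 in set

Answer: ACCEPT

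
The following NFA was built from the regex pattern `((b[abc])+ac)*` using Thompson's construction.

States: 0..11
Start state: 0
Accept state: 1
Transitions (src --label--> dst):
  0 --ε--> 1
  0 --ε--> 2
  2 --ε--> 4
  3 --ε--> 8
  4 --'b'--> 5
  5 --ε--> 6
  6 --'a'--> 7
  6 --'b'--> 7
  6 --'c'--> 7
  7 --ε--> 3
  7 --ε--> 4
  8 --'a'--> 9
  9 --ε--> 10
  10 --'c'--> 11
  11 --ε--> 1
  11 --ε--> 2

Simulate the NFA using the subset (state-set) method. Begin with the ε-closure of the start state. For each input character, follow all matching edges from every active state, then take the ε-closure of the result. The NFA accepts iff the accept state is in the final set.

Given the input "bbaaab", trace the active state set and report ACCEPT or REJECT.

Answer: REJECT

Steps:
S₀ = ε-closure({0}) = {0,1,2,4}
'b' @ 1: {5,6}
'b' @ 2: {3,4,7,8}
'a' @ 3: {9,10}
'a' @ 4: {}  — state set empty
rest 'ab' ignored (set empty)
after full input: {}  (accept=1 not in)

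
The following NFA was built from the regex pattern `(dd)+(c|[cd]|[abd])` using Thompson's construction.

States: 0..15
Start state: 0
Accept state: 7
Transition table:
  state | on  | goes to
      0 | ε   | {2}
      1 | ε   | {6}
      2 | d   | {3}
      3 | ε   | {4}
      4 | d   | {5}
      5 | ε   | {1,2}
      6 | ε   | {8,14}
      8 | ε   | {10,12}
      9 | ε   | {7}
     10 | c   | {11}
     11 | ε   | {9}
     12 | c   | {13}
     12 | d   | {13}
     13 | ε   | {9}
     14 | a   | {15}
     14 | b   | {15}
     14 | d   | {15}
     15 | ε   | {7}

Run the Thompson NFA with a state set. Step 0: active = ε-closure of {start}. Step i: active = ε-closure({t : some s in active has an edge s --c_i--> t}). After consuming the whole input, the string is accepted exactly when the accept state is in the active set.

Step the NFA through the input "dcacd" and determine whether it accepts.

Answer: REJECT

Derivation:
start: ε-closure({0}) = {0,2}
'd' @ 1: {3,4}
'c' @ 2: {}  — state set empty
rest 'acd' ignored (set empty)
after full input: {}  (accept=7 not in)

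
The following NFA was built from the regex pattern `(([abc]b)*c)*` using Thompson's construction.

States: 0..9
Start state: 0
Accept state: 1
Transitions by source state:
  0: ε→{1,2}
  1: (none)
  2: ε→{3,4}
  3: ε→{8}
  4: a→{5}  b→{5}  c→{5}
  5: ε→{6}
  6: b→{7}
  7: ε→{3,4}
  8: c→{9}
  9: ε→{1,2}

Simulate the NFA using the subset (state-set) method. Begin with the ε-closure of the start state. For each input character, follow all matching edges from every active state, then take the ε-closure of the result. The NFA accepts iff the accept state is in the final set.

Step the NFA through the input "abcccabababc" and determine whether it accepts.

Answer: ACCEPT

Trace:
initial (ε-close {0}): {0,1,2,3,4,8}
'a' @ 1: {5,6}
'b' @ 2: {3,4,7,8}
'c' @ 3: {1,2,3,4,5,6,8,9}  ✓accept
'c' @ 4: {1,2,3,4,5,6,8,9}  ✓accept
'c' @ 5: {1,2,3,4,5,6,8,9}  ✓accept
'a' @ 6: {5,6}
'b' @ 7: {3,4,7,8}
'a' @ 8: {5,6}
'b' @ 9: {3,4,7,8}
'a' @ 10: {5,6}
'b' @ 11: {3,4,7,8}
'c' @ 12: {1,2,3,4,5,6,8,9}  ✓accept
final: {1,2,3,4,5,6,8,9}; accept 1 in set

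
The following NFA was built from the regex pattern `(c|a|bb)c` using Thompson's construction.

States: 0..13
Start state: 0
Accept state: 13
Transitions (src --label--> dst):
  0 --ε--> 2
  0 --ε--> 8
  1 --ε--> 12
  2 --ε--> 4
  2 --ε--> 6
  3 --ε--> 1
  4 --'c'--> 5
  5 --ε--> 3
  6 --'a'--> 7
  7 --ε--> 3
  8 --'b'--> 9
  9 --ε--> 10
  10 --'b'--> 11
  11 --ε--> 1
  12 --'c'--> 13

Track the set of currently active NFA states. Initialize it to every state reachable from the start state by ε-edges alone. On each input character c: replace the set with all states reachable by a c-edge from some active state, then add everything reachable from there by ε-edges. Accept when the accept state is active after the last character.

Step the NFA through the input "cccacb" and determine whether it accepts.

Answer: REJECT

Steps:
start: ε-closure({0}) = {0,2,4,6,8}
'c' @ 1: {1,3,5,12}
'c' @ 2: {13}  ✓accept
'c' @ 3: {}  — state set empty
rest 'acb' ignored (set empty)
final: {}; accept 13 not in set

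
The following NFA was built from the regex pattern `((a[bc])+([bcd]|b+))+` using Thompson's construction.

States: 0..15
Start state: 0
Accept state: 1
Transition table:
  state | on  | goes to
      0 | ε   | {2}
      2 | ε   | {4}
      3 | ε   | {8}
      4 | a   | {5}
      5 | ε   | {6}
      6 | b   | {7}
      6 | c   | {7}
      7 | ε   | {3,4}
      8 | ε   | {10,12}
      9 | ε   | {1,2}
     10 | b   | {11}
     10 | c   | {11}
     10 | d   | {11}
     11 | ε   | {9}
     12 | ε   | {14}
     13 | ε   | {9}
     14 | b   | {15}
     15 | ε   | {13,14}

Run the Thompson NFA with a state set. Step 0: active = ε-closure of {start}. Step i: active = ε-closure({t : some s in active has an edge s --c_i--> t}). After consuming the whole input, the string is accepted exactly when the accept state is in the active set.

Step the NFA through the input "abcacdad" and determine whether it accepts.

S₀ = ε-closure({0}) = {0,2,4}
'a' @ 1: {5,6}
'b' @ 2: {3,4,7,8,10,12,14}
'c' @ 3: {1,2,4,9,11}  [accepting]
'a' @ 4: {5,6}
'c' @ 5: {3,4,7,8,10,12,14}
'd' @ 6: {1,2,4,9,11}  [accepting]
'a' @ 7: {5,6}
'd' @ 8: {}  — no active states
final: {}; accept 1 not in set

Answer: REJECT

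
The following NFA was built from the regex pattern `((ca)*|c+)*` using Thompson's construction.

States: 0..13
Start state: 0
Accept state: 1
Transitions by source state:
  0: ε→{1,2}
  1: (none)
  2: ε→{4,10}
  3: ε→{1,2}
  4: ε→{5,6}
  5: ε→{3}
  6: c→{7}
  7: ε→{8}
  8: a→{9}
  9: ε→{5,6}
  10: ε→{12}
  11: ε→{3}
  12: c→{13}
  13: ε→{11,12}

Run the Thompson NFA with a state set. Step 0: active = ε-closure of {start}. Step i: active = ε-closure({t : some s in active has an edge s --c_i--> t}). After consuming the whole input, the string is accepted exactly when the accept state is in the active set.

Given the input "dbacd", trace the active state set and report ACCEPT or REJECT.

S₀ = ε-closure({0}) = {0,1,2,3,4,5,6,10,12}
'd' @ 1: {}  — no active states
rest 'bacd' ignored (set empty)
end set {} — state 1 not in

Answer: REJECT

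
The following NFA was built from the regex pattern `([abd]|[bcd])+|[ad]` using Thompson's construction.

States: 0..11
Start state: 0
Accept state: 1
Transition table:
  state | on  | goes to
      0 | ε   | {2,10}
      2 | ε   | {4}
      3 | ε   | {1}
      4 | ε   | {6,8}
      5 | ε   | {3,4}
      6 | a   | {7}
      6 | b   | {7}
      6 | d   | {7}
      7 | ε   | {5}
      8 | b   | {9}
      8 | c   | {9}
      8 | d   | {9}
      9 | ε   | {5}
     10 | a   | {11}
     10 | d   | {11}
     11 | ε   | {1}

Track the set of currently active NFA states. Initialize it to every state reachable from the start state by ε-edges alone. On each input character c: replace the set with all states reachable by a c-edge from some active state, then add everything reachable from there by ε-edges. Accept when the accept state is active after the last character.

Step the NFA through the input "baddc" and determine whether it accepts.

Answer: ACCEPT

Trace:
S₀ = ε-closure({0}) = {0,2,4,6,8,10}
'b' @ 1: {1,3,4,5,6,7,8,9}  [accepting]
'a' @ 2: {1,3,4,5,6,7,8}  [accepting]
'd' @ 3: {1,3,4,5,6,7,8,9}  [accepting]
'd' @ 4: {1,3,4,5,6,7,8,9}  [accepting]
'c' @ 5: {1,3,4,5,6,8,9}  [accepting]
after full input: {1,3,4,5,6,8,9}  (accept=1 in)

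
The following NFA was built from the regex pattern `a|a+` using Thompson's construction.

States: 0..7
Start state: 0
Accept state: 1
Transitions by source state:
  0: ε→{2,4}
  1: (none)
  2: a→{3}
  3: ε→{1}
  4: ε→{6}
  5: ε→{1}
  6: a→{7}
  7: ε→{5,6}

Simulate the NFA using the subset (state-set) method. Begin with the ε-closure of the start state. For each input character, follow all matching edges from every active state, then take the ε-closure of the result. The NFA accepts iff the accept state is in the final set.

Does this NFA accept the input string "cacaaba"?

S₀ = ε-closure({0}) = {0,2,4,6}
'c' @ 1: {}  — no active states
rest 'acaaba' ignored (set empty)
end set {} — state 1 not in

Answer: REJECT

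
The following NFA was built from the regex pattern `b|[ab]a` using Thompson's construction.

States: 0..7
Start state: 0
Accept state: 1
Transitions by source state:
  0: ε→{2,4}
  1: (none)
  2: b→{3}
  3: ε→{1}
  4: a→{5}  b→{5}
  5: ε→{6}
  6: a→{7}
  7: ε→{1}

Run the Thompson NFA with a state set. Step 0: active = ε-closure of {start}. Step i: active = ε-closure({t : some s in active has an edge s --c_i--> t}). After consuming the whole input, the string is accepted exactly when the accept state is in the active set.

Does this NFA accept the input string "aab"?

initial (ε-close {0}): {0,2,4}
'a' @ 1: {5,6}
'a' @ 2: {1,7}  [accepting]
'b' @ 3: {}  — dead — no transitions
after full input: {}  (accept=1 not in)

Answer: REJECT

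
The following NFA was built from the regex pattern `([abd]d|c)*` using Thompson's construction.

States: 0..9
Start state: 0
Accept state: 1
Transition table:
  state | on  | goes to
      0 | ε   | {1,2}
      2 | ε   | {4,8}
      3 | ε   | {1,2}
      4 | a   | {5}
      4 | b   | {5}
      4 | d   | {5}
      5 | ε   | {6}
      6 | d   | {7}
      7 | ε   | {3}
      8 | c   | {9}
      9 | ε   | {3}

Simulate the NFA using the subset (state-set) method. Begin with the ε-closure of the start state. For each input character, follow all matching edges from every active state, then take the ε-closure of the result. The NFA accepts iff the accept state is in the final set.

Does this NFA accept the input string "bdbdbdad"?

Answer: ACCEPT

Steps:
S₀ = ε-closure({0}) = {0,1,2,4,8}
'b' @ 1: {5,6}
'd' @ 2: {1,2,3,4,7,8}  [accepting]
'b' @ 3: {5,6}
'd' @ 4: {1,2,3,4,7,8}  [accepting]
'b' @ 5: {5,6}
'd' @ 6: {1,2,3,4,7,8}  [accepting]
'a' @ 7: {5,6}
'd' @ 8: {1,2,3,4,7,8}  [accepting]
after full input: {1,2,3,4,7,8}  (accept=1 in)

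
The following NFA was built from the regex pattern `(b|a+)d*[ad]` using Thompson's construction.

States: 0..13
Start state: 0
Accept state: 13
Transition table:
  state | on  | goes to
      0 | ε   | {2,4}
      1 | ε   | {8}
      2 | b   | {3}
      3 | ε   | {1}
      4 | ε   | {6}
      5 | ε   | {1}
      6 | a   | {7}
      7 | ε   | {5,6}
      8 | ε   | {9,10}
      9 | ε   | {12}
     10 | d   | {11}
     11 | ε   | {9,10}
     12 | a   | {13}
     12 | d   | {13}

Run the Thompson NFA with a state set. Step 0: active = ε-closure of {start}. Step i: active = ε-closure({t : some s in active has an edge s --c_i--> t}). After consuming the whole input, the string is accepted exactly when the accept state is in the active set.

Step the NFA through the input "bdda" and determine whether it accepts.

Answer: ACCEPT

Derivation:
start: ε-closure({0}) = {0,2,4,6}
'b' @ 1: {1,3,8,9,10,12}
'd' @ 2: {9,10,11,12,13}  (accept∈set)
'd' @ 3: {9,10,11,12,13}  (accept∈set)
'a' @ 4: {13}  (accept∈set)
after full input: {13}  (accept=13 in)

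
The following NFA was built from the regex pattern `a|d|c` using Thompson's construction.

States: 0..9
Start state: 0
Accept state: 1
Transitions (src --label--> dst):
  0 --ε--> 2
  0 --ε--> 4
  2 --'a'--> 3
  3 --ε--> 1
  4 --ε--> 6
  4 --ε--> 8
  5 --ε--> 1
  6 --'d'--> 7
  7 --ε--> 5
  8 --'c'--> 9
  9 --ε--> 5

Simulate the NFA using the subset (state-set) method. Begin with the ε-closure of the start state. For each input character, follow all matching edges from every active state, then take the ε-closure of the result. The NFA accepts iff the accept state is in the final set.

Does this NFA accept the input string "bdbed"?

start: ε-closure({0}) = {0,2,4,6,8}
'b' @ 1: {}  — dead — no transitions
rest 'dbed' ignored (set empty)
after full input: {}  (accept=1 not in)

Answer: REJECT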